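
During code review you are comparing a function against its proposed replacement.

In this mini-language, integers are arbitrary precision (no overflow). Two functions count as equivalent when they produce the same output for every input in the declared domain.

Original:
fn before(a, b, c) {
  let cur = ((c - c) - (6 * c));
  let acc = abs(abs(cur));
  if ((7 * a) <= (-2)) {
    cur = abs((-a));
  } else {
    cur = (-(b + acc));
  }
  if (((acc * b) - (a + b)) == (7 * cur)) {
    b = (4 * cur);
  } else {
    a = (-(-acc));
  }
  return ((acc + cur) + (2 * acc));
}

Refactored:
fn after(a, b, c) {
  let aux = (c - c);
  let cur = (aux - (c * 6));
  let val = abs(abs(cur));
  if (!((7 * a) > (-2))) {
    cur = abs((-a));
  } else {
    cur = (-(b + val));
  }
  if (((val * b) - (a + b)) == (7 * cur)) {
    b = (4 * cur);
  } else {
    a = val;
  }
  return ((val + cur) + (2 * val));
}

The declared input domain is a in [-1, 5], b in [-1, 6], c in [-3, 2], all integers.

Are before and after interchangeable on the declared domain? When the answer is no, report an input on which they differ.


The two are interchangeable: boolean connective usage differs, plus statement counts differ, plus comparison usage differs, plus local variable names differ, and every declared input agrees.
Spot check at a=5, b=1, c=0 — before: cur=0, then acc=0, then ((7 * a) <= (-2)) is false, then cur=-1, then (((acc * b) - (a + b)) == (7 * cur)) is false, then a=0, then returns -1. after: aux=0, then cur=0, then val=0, then (!((7 * a) > (-2))) is false, then cur=-1, then (((val * b) - (a + b)) == (7 * cur)) is false, then a=0, then returns -1. Both give -1.
Across all 336 domain points the two functions coincide.
verdict: equivalent


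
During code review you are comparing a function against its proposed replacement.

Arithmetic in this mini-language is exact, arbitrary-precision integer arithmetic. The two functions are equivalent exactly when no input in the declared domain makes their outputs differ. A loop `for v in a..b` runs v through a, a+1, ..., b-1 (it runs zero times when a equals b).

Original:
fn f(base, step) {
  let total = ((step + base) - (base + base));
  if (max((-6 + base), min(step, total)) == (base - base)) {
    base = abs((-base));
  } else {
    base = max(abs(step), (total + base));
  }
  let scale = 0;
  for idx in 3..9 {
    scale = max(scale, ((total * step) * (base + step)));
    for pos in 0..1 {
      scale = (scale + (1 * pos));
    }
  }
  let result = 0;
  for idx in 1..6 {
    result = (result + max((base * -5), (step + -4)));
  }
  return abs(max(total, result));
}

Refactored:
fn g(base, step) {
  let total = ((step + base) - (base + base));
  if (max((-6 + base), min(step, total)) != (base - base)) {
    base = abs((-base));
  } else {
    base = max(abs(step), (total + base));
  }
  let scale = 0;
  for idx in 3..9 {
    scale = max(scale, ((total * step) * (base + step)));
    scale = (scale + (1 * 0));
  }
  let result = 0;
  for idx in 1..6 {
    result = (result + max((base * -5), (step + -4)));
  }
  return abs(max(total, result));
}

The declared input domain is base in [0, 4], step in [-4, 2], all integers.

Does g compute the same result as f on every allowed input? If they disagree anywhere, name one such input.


The rewrite breaks on base=0, step=-4, where the results are 4 and 0.
f: total becomes -4; next (max((-6 + base), min(step, total)) == (base - base)) evaluates to false; next base becomes 4; next scale becomes 0; next at idx=3:; next scale becomes 0; next at pos=0:; next scale becomes 0; next at idx=4:; next scale becomes 0; next at pos=0:; next scale becomes 0; next at idx=5:; next scale becomes 0; next at pos=0:; next scale becomes 0; next at idx=6:; next scale becomes 0; next at pos=0:; next scale becomes 0; next at idx=7:; next scale becomes 0; next at pos=0:; next scale becomes 0; next at idx=8:; next scale becomes 0; next at pos=0:; next scale becomes 0; next result becomes 0; next at idx=1:; next result becomes -8; next at idx=2:; next result becomes -16; next at idx=3:; next result becomes -24; next at idx=4:; next result becomes -32; next at idx=5:; next result becomes -40; next final value 4
g: total becomes -4; next (max((-6 + base), min(step, total)) != (base - base)) evaluates to true; next base becomes 0; next scale becomes 0; next at idx=3:; next scale becomes 0; next scale becomes 0; next at idx=4:; next scale becomes 0; next scale becomes 0; next at idx=5:; next scale becomes 0; next scale becomes 0; next at idx=6:; next scale becomes 0; next scale becomes 0; next at idx=7:; next scale becomes 0; next scale becomes 0; next at idx=8:; next scale becomes 0; next scale becomes 0; next result becomes 0; next at idx=1:; next result becomes 0; next at idx=2:; next result becomes 0; next at idx=3:; next result becomes 0; next at idx=4:; next result becomes 0; next at idx=5:; next result becomes 0; next final value 0
verdict: not equivalent; witness: base=0, step=-4


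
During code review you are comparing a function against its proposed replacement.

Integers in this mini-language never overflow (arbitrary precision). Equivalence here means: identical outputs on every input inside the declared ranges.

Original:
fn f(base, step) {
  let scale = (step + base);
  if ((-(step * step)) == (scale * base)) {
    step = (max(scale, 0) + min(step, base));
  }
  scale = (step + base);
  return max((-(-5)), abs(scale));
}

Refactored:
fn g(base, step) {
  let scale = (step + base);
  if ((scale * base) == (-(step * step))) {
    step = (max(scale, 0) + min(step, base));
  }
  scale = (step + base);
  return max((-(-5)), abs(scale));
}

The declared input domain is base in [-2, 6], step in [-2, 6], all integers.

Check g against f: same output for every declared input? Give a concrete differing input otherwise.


The two versions differ — the changes include same computation, different form.
Spot check at base=-1, step=3 — f: scale = 2; ((-(step * step)) == (scale * base)) -> false; scale = 2; return 5. g: scale = 2; ((scale * base) == (-(step * step))) -> false; scale = 2; return 5. Both give 5.
Every one of the 81 inputs gives matching results.
verdict: equivalent


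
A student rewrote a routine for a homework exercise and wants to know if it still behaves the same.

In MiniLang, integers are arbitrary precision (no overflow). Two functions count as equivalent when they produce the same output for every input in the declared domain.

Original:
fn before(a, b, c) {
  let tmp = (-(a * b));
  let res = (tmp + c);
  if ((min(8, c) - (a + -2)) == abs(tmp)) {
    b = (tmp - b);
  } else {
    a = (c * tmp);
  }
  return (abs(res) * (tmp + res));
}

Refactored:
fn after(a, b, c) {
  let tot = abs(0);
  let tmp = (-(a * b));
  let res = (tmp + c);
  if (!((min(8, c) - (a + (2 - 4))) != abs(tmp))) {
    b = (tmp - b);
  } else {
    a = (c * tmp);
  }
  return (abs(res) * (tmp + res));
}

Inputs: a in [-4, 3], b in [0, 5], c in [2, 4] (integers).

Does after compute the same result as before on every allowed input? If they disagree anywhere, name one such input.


Side by side, the visible changes include: comparison usage differs; also local variable names differ; also constant usage differs; also min/max/abs usage differs; also boolean connective usage differs; also statement counts differ; also arithmetic usage differs.
Spot check at a=0, b=0, c=4 — before: tmp = 0; res = 4; ((min(8, c) - (a + -2)) == abs(tmp)) -> false; a = 0; return 16. after: tot = 0; tmp = 0; res = 4; (!((min(8, c) - (a + (2 - 4))) != abs(tmp))) -> false; a = 0; return 16. Both give 16.
An exhaustive pass over the 144 declared inputs shows identical outputs.
verdict: equivalent


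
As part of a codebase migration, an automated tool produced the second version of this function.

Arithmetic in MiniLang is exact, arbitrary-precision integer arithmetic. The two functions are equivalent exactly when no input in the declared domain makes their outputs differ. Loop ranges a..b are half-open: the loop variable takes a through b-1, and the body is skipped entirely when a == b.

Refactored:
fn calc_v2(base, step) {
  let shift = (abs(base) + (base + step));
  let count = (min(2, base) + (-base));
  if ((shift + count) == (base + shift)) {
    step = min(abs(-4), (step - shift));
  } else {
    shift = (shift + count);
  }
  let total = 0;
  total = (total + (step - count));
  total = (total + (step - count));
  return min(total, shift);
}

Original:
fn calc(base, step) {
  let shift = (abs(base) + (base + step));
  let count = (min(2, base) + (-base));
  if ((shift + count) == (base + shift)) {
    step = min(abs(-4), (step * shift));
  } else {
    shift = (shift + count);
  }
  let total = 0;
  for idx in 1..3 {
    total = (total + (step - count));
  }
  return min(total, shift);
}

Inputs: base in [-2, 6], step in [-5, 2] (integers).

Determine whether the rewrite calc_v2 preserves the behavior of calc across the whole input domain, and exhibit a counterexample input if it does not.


base=0, step=1 yields 1 from calc but 0 from calc_v2.
verdict: not equivalent; witness: base=0, step=1


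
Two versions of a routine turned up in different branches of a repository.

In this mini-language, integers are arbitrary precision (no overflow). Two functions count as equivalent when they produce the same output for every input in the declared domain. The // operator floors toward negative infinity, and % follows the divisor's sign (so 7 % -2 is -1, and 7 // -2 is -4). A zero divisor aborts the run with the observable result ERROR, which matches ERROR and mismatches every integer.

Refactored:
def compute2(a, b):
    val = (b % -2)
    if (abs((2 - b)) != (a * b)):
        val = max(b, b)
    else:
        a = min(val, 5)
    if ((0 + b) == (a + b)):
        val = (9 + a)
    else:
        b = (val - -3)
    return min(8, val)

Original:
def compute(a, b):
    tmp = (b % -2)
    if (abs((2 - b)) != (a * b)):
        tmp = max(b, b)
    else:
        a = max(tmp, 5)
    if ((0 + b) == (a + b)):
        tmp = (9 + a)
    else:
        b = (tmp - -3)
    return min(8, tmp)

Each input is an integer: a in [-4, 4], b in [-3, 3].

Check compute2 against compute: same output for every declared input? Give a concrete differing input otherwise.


The rewrite breaks on a=-2, b=-2, where the results are 0 and 8.
compute: tmp := 0 | (abs((2 - b)) != (a * b)): false | a := 5 | ((0 + b) == (a + b)): false | b := 3 | result 0
compute2: val := 0 | (abs((2 - b)) != (a * b)): false | a := 0 | ((0 + b) == (a + b)): true | val := 9 | result 8
verdict: not equivalent; witness: a=-2, b=-2


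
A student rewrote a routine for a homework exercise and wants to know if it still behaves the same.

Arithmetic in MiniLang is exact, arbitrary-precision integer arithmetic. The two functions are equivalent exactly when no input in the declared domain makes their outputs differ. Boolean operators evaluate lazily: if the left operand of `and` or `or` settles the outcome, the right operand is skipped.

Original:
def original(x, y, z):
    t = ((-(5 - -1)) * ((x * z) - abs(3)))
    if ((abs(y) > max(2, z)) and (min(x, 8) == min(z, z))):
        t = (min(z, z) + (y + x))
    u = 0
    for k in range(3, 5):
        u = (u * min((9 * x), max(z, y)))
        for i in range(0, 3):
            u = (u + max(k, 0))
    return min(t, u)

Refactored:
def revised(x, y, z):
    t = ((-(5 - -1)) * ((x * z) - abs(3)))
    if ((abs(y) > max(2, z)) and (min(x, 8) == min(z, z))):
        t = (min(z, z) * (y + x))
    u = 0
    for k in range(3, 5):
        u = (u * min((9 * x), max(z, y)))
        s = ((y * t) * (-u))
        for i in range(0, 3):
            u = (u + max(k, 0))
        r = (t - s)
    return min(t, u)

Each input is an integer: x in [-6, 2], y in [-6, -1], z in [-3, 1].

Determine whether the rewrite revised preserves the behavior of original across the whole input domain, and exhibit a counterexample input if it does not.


Run the pair on x=0, y=-6, z=0.
original: t=18, then ((abs(y) > max(2, z)) and (min(x, 8) == min(z, z))) is true, then t=-6, then u=0, then (k=3), then u=0, then (i=0), then u=3, then (i=1), then u=6, then (i=2), then u=9, then (k=4), then u=0, then (i=0), then u=4, then (i=1), then u=8, then (i=2), then u=12, then returns -6
revised: t=18, then ((abs(y) > max(2, z)) and (min(x, 8) == min(z, z))) is true, then t=0, then u=0, then (k=3), then u=0, then s=0, then (i=0), then u=3, then (i=1), then u=6, then (i=2), then u=9, then r=0, then (k=4), then u=0, then s=0, then (i=0), then u=4, then (i=1), then u=8, then (i=2), then u=12, then r=0, then returns 0
-6 vs 0 — the two versions disagree here.
verdict: not equivalent; witness: x=0, y=-6, z=0


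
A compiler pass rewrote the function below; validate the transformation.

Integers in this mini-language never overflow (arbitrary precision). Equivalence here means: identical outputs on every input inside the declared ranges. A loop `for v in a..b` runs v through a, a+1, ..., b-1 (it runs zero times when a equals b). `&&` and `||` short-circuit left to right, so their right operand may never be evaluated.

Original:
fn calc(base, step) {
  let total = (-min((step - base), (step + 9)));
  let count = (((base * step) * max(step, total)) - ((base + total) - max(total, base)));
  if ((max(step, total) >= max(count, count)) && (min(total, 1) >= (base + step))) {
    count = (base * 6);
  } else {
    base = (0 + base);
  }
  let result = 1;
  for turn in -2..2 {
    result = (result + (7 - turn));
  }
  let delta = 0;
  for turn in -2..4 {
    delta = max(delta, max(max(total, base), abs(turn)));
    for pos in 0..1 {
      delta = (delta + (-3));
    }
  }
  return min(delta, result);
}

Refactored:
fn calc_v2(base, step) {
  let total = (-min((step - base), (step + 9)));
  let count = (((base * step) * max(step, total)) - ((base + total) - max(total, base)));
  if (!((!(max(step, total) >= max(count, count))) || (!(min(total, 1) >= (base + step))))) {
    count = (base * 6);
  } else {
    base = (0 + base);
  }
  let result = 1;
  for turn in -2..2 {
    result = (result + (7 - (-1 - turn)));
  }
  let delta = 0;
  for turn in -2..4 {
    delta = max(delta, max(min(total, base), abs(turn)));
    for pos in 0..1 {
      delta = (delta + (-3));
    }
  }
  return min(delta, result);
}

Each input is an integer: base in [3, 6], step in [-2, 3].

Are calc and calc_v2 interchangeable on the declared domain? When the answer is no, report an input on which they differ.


The rewrite breaks on base=3, step=-2, where the results are 2 and 0.
calc: total = 5; count = -33; ((max(step, total) >= max(count, count)) && (min(total, 1) >= (base + step))) -> true; count = 18; result = 1; [turn=-2]; result = 10; [turn=-1]; result = 18; [turn=0]; result = 25; [turn=1]; result = 31; delta = 0; [turn=-2]; delta = 5; [pos=0]; delta = 2; [turn=-1]; delta = 5; [pos=0]; delta = 2; [turn=0]; delta = 5; [pos=0]; delta = 2; [turn=1]; delta = 5; [pos=0]; delta = 2; [turn=2]; delta = 5; [pos=0]; delta = 2; [turn=3]; delta = 5; [pos=0]; delta = 2; return 2
calc_v2: total = 5; count = -33; (!((!(max(step, total) >= max(count, count))) || (!(min(total, 1) >= (base + step))))) -> true; count = 18; result = 1; [turn=-2]; result = 7; [turn=-1]; result = 14; [turn=0]; result = 22; [turn=1]; result = 31; delta = 0; [turn=-2]; delta = 3; [pos=0]; delta = 0; [turn=-1]; delta = 3; [pos=0]; delta = 0; [turn=0]; delta = 3; [pos=0]; delta = 0; [turn=1]; delta = 3; [pos=0]; delta = 0; [turn=2]; delta = 3; [pos=0]; delta = 0; [turn=3]; delta = 3; [pos=0]; delta = 0; return 0
verdict: not equivalent; witness: base=3, step=-2


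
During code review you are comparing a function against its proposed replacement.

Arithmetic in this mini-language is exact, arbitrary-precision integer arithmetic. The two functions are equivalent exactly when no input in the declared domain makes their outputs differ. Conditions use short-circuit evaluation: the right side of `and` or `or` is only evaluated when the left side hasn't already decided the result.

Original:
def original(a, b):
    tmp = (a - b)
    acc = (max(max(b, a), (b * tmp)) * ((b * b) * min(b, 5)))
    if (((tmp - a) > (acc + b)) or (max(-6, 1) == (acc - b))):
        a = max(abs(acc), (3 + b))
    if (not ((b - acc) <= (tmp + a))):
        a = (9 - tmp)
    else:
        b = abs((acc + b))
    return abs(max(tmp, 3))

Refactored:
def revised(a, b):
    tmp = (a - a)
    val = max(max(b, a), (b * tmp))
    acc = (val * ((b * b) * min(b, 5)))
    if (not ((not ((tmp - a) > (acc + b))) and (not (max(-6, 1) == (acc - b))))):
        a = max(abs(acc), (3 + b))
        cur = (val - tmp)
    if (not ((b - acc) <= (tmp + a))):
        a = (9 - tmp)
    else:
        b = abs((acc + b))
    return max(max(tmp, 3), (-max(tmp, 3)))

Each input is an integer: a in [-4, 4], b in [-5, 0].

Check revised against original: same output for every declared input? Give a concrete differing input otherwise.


Consider the input a=-1, b=-5.
original: tmp=4, then acc=125, then (((tmp - a) > (acc + b)) or (max(-6, 1) == (acc - b))) is false, then (not ((b - acc) <= (tmp + a))) is false, then b=120, then returns 4
revised: tmp=0, then val=0, then acc=0, then (not ((not ((tmp - a) > (acc + b))) and (not (max(-6, 1) == (acc - b))))) is true, then a=0, then cur=0, then (not ((b - acc) <= (tmp + a))) is false, then b=5, then returns 3
4 vs 3 — the two versions disagree here.
verdict: not equivalent; witness: a=-1, b=-5


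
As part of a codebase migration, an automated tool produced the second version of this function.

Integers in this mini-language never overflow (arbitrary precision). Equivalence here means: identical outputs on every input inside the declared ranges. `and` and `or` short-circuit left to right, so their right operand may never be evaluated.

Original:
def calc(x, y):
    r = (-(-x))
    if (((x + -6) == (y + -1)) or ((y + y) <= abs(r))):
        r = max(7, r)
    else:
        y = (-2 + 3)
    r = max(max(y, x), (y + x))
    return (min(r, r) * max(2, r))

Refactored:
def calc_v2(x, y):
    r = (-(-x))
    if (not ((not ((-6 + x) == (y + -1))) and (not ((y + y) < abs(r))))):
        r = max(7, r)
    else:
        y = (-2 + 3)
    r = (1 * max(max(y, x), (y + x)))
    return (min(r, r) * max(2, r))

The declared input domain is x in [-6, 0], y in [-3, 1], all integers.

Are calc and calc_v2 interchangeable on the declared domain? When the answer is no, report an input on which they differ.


Input x=0, y=0: 0 from calc versus 2 from calc_v2.
verdict: not equivalent; witness: x=0, y=0


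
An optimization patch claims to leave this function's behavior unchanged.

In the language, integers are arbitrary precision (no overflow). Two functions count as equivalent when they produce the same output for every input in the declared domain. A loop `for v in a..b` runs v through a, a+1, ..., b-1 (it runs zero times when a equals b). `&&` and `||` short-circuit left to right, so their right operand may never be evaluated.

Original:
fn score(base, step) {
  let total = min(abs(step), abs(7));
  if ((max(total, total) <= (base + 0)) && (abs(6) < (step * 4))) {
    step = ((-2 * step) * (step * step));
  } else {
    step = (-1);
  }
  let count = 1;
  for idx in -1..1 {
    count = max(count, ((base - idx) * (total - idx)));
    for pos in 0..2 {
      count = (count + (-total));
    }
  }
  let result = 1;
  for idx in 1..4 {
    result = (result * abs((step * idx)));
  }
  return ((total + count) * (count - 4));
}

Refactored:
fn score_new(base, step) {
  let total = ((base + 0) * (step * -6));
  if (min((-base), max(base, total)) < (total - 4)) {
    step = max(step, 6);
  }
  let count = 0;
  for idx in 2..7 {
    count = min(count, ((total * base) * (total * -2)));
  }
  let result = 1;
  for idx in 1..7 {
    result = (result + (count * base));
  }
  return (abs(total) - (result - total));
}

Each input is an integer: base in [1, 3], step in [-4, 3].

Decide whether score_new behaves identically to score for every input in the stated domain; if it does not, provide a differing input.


Not equivalent: base=1, step=-4 separates them (0 vs 6959).
score: total becomes 4; next ((max(total, total) <= (base + 0)) && (abs(6) < (step * 4))) evaluates to false; next step becomes -1; next count becomes 1; next at idx=-1:; next count becomes 10; next at pos=0:; next count becomes 6; next at pos=1:; next count becomes 2; next at idx=0:; next count becomes 4; next at pos=0:; next count becomes 0; next at pos=1:; next count becomes -4; next result becomes 1; next at idx=1:; next result becomes 1; next at idx=2:; next result becomes 2; next at idx=3:; next result becomes 6; next final value 0
score_new: total becomes 24; next (min((-base), max(base, total)) < (total - 4)) evaluates to true; next step becomes 6; next count becomes 0; next at idx=2:; next count becomes -1152; next at idx=3:; next count becomes -1152; next at idx=4:; next count becomes -1152; next at idx=5:; next count becomes -1152; next at idx=6:; next count becomes -1152; next result becomes 1; next at idx=1:; next result becomes -1151; next at idx=2:; next result becomes -2303; next at idx=3:; next result becomes -3455; next at idx=4:; next result becomes -4607; next at idx=5:; next result becomes -5759; next at idx=6:; next result becomes -6911; next final value 6959
verdict: not equivalent; witness: base=1, step=-4


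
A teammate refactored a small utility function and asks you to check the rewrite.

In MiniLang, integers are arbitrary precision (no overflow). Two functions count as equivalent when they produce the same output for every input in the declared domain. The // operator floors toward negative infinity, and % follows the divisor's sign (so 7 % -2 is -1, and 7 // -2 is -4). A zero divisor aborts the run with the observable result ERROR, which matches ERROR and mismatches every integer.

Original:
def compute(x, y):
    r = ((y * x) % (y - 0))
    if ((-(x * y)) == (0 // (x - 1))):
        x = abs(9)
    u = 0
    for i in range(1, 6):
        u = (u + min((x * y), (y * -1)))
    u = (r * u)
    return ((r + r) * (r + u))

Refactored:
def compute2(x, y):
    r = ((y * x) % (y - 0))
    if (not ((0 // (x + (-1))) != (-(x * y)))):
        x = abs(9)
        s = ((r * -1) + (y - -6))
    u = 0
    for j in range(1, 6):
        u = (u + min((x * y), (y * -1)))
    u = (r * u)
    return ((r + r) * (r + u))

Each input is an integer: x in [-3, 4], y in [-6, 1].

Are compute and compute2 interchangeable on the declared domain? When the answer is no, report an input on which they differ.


Reading the diff, among the changes: arithmetic usage differs, local variable names differ, boolean connective usage differs, constant usage differs, comparison usage differs, statement counts differ.
Tracing x=4, y=-6: compute: r = 0; ((-(x * y)) == (0 // (x - 1))) -> false; u = 0; [i=1]; u = -24; [i=2]; u = -48; [i=3]; u = -72; [i=4]; u = -96; [i=5]; u = -120; u = 0; return 0 | compute2: r = 0; (not ((0 // (x + (-1))) != (-(x * y)))) -> false; u = 0; [j=1]; u = -24; [j=2]; u = -48; [j=3]; u = -72; [j=4]; u = -96; [j=5]; u = -120; u = 0; return 0 — matching result 0.
Sweeping the whole domain (64 inputs) finds no disagreement.
verdict: equivalent


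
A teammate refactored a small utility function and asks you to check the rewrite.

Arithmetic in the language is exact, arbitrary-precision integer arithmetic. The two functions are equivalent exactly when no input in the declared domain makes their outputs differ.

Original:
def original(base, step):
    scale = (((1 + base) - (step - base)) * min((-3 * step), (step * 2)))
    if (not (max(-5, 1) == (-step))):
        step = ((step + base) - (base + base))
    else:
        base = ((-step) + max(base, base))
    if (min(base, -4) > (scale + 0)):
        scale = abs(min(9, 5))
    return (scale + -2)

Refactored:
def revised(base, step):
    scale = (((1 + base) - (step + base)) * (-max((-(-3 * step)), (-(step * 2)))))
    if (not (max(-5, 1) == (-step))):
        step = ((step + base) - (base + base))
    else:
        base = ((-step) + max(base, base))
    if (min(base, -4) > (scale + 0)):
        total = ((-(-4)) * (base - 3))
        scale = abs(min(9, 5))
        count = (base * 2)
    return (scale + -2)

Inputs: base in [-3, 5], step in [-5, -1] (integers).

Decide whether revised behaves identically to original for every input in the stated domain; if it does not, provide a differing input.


Run the pair on base=-3, step=-5.
original: scale becomes 0; next (not (max(-5, 1) == (-step))) evaluates to true; next step becomes -2; next (min(base, -4) > (scale + 0)) evaluates to false; next final value -2
revised: scale becomes -60; next (not (max(-5, 1) == (-step))) evaluates to true; next step becomes -2; next (min(base, -4) > (scale + 0)) evaluates to true; next total becomes -24; next scale becomes 5; next count becomes -6; next final value 3
-2 vs 3 — the two versions disagree here.
verdict: not equivalent; witness: base=-3, step=-5


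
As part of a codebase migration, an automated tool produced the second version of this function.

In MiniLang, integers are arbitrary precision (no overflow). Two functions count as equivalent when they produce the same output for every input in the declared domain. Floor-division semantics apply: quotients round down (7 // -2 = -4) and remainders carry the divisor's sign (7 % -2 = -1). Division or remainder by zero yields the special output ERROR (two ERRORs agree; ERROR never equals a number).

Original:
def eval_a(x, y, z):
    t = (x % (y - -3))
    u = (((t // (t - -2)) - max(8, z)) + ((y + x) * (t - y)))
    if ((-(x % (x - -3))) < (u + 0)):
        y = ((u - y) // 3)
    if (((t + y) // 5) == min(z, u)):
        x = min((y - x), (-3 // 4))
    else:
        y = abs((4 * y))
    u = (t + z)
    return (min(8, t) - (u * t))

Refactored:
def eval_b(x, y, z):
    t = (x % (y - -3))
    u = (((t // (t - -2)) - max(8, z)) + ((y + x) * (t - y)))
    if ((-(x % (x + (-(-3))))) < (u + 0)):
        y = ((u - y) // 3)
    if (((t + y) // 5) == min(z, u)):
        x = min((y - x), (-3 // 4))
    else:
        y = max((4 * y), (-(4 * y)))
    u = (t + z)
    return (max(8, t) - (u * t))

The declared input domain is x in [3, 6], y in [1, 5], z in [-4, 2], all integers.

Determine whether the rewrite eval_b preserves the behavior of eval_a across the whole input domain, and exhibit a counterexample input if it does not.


Take x=3, y=1, z=-4.
eval_a: t = 3; u = 0; ((-(x % (x - -3))) < (u + 0)) -> true; y = -1; (((t + y) // 5) == min(z, u)) -> false; y = 4; u = -1; return 6
eval_b: t = 3; u = 0; ((-(x % (x + (-(-3))))) < (u + 0)) -> true; y = -1; (((t + y) // 5) == min(z, u)) -> false; y = 4; u = -1; return 11
6 != 11, so the rewrite changes behavior.
verdict: not equivalent; witness: x=3, y=1, z=-4


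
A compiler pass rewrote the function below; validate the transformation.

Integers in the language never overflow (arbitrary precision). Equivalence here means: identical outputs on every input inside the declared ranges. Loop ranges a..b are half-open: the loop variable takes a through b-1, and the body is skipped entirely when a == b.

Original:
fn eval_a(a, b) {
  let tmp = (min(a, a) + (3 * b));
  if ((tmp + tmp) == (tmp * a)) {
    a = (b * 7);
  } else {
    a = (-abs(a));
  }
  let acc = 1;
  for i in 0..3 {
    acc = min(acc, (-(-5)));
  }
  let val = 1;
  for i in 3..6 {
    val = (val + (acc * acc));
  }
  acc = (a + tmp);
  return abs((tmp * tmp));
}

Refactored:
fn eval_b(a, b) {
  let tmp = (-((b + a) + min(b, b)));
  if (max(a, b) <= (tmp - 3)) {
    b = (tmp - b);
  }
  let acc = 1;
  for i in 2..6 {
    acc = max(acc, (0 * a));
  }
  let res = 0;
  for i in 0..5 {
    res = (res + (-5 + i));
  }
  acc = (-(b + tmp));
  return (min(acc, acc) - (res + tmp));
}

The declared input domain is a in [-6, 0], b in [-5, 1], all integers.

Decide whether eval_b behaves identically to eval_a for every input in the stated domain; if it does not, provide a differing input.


The rewrite breaks on a=-6, b=-5, where the results are 441 and -38.
eval_a: tmp := -21 | ((tmp + tmp) == (tmp * a)): false | a := -6 | acc := 1 | iter i=0: | acc := 1 | iter i=1: | acc := 1 | iter i=2: | acc := 1 | val := 1 | iter i=3: | val := 2 | iter i=4: | val := 3 | iter i=5: | val := 4 | acc := -27 | result 441
eval_b: tmp := 16 | (max(a, b) <= (tmp - 3)): true | b := 21 | acc := 1 | iter i=2: | acc := 1 | iter i=3: | acc := 1 | iter i=4: | acc := 1 | iter i=5: | acc := 1 | res := 0 | iter i=0: | res := -5 | iter i=1: | res := -9 | iter i=2: | res := -12 | iter i=3: | res := -14 | iter i=4: | res := -15 | acc := -37 | result -38
verdict: not equivalent; witness: a=-6, b=-5


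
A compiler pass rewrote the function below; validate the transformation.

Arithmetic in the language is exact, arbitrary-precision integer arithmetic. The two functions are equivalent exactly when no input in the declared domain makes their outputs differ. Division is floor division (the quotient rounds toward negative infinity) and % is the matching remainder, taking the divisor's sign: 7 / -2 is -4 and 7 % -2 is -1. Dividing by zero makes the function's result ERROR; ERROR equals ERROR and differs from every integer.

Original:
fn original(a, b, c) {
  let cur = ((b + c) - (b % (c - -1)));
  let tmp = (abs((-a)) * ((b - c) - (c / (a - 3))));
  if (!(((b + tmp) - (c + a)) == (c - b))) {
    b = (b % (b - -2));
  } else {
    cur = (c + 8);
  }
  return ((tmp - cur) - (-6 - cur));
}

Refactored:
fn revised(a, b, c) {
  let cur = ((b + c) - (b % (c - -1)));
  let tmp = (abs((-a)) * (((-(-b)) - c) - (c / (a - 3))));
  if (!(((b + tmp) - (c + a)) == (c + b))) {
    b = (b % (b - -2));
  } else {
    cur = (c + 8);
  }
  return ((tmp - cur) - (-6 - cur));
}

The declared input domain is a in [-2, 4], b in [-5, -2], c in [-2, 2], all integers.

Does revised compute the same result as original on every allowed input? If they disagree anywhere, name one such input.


The rewrite breaks on a=0, b=-2, c=-2, where the results are 6 and ERROR.
original: cur becomes -4; next tmp becomes 0; next (!(((b + tmp) - (c + a)) == (c - b))) evaluates to false; next cur becomes 6; next final value 6
revised: cur becomes -4; next tmp becomes 0; next (!(((b + tmp) - (c + a)) == (c + b))) evaluates to true; next hits division by zero so the output is ERROR
verdict: not equivalent; witness: a=0, b=-2, c=-2


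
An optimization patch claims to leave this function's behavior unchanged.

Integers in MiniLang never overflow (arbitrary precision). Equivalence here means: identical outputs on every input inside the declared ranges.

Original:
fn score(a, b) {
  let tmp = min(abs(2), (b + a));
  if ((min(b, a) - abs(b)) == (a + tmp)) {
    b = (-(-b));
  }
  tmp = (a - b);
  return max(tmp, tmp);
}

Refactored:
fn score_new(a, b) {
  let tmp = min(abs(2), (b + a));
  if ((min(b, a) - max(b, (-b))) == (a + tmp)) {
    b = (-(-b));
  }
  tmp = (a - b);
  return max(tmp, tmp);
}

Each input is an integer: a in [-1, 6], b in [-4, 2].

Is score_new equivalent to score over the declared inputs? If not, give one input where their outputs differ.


This is a faithful refactor — min/max/abs usage differs, but the computed results match everywhere.
Tracing a=4, b=-3: score: tmp = 1; ((min(b, a) - abs(b)) == (a + tmp)) -> false; tmp = 7; return 7 | score_new: tmp = 1; ((min(b, a) - max(b, (-b))) == (a + tmp)) -> false; tmp = 7; return 7 — matching result 7.
An exhaustive pass over the 56 declared inputs shows identical outputs.
verdict: equivalent


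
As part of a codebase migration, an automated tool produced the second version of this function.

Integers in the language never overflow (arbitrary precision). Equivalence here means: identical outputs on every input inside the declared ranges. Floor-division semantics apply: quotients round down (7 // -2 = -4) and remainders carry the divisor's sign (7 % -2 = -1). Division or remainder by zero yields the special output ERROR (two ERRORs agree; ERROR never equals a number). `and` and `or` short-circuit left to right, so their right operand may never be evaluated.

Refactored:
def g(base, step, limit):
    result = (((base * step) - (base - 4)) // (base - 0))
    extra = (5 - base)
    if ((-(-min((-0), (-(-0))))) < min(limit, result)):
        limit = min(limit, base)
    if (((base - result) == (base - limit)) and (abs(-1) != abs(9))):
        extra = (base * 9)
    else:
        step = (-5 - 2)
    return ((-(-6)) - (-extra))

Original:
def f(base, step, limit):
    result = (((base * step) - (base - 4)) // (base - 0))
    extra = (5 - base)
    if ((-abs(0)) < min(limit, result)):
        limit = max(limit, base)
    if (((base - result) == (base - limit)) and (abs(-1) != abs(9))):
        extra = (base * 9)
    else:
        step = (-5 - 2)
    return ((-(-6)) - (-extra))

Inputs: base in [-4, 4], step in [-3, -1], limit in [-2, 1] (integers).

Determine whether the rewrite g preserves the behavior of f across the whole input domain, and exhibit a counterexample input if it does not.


Equivalent. The suspicious edit (`max(limit, base)` became `min(limit, base)`) never changes the result for any input inside the declared domain.
Every one of the 108 inputs gives matching results.
Tracing base=0, step=-3, limit=0: f: hits division by zero so the output is ERROR | g: hits division by zero so the output is ERROR — matching result ERROR.
verdict: equivalent


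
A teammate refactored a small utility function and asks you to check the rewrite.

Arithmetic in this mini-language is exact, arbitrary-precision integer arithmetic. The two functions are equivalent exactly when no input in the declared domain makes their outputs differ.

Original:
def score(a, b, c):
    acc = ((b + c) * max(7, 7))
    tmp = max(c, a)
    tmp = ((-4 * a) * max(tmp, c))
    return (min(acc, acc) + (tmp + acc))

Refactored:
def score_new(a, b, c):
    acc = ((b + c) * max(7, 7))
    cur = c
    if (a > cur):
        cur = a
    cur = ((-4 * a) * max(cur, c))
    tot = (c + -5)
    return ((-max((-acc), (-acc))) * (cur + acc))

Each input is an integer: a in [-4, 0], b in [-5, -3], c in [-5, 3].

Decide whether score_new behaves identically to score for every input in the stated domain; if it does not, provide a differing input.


Take a=-4, b=-5, c=-5.
score: acc = -70; tmp = -4; tmp = -64; return -204
score_new: acc = -70; cur = -5; (a > cur) -> true; cur = -4; cur = -64; tot = -10; return 9380
-204 and 9380 differ, so these are not the same function on this domain.
verdict: not equivalent; witness: a=-4, b=-5, c=-5


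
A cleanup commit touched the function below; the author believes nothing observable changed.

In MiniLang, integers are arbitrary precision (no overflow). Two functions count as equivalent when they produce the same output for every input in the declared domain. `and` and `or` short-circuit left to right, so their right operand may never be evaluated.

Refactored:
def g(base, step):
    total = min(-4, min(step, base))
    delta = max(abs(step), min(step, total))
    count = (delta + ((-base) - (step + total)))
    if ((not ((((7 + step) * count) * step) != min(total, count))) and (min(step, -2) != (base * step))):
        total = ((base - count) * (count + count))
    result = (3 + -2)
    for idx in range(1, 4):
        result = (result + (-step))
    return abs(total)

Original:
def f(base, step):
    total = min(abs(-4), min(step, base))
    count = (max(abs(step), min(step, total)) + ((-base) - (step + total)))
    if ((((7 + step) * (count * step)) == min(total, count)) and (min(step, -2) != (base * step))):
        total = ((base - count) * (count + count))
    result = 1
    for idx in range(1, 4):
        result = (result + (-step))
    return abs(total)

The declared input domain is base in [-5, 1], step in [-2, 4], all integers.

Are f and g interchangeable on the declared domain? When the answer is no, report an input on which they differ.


Not equivalent: base=-3, step=-2 separates them (3 vs 4).
f: total becomes -3; next count becomes 10; next ((((7 + step) * (count * step)) == min(total, count)) and (min(step, -2) != (base * step))) evaluates to false; next result becomes 1; next at idx=1:; next result becomes 3; next at idx=2:; next result becomes 5; next at idx=3:; next result becomes 7; next final value 3
g: total becomes -4; next delta becomes 2; next count becomes 11; next ((not ((((7 + step) * count) * step) != min(total, count))) and (min(step, -2) != (base * step))) evaluates to false; next result becomes 1; next at idx=1:; next result becomes 3; next at idx=2:; next result becomes 5; next at idx=3:; next result becomes 7; next final value 4
verdict: not equivalent; witness: base=-3, step=-2


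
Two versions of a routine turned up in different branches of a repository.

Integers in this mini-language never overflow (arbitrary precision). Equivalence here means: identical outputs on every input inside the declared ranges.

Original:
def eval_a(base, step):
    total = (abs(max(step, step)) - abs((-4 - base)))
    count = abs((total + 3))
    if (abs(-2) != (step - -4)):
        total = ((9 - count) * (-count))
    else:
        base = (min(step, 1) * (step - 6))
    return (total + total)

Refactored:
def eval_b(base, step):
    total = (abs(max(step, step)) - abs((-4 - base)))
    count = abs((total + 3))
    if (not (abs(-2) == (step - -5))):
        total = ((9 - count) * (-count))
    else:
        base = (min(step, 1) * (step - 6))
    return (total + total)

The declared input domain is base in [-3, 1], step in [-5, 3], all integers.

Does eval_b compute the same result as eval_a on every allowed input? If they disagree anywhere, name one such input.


Evaluate both at base=-3, step=-3.
eval_a: total = 2; count = 5; (abs(-2) != (step - -4)) -> true; total = -20; return -40
eval_b: total = 2; count = 5; (not (abs(-2) == (step - -5))) -> false; base = 27; return 4
-40 vs 4 — the two versions disagree here.
verdict: not equivalent; witness: base=-3, step=-3


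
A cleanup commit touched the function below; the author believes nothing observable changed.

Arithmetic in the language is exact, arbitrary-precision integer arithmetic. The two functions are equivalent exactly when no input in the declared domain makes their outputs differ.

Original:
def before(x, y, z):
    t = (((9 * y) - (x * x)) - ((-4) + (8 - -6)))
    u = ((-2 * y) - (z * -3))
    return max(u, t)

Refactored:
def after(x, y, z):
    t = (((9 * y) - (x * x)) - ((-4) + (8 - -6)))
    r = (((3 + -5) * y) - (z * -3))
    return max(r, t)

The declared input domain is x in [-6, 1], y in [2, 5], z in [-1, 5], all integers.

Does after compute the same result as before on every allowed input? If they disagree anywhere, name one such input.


Differences: constant usage differs; and local variable names differ; and arithmetic usage differs — yet all 224 inputs agree.
verdict: equivalent


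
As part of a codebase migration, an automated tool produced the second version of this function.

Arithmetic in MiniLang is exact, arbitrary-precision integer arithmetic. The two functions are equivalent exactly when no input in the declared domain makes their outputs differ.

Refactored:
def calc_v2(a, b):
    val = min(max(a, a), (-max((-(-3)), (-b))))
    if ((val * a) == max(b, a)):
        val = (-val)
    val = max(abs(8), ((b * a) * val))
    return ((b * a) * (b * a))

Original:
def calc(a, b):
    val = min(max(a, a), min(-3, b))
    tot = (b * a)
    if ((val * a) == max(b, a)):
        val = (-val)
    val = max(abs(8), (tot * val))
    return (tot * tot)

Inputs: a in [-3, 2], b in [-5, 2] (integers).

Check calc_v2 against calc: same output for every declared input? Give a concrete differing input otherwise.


The two are interchangeable: statement counts differ; also local variable names differ; also arithmetic usage differs; also min/max/abs usage differs, and every declared input agrees.
Tracing a=1, b=-5: calc: val := -5 | tot := -5 | ((val * a) == max(b, a)): false | val := 25 | result 25 | calc_v2: val := -5 | ((val * a) == max(b, a)): false | val := 25 | result 25 — matching result 25.
Every one of the 48 inputs gives matching results.
verdict: equivalent


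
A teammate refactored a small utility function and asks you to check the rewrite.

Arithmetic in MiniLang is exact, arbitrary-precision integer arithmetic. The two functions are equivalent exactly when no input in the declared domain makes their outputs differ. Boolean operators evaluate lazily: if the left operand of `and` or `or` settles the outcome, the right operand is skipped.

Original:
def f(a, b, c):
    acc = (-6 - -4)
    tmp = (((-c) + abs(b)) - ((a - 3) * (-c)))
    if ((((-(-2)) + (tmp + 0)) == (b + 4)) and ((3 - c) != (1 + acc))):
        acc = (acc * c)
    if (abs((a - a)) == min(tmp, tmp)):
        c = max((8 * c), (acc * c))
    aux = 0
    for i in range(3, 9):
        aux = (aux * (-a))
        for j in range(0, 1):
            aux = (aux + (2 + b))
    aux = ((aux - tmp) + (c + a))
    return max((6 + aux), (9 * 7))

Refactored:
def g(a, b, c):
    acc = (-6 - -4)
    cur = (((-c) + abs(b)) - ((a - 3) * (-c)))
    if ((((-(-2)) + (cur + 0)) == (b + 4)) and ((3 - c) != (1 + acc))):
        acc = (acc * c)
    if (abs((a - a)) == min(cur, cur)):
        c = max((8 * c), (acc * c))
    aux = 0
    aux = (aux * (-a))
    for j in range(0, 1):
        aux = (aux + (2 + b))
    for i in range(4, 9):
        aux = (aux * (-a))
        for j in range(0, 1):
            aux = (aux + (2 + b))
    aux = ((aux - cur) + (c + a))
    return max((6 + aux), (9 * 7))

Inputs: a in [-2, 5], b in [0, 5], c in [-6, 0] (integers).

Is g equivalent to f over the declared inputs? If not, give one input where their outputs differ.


Changes here: loop structure differs, and arithmetic usage differs, and statement counts differ, and constant usage differs, and local variable names differ; the full 336-point sweep finds no disagreement.
verdict: equivalent
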